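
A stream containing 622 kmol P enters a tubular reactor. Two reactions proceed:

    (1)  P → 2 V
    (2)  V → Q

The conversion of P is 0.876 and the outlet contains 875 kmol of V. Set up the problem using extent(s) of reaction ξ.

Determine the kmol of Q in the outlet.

215 kmol

Conversion of P: P consumed = 1ξ₁ = 0.876 × 622 → ξ₁ = 544.9 kmol.
V balance: n_V = 0 + 2ξ₁ − 1ξ₂ = 875 → ξ₂ = (2·544.9 − 875)/1 = 214.7 kmol.
Outlet amounts (n = n₀ + Σ ν·ξ):
  P: 622 − 1(544.9) = 77.13
  V: 0 + 2(544.9) − 1(214.7) = 875
  Q: 0 + 1(214.7) = 214.7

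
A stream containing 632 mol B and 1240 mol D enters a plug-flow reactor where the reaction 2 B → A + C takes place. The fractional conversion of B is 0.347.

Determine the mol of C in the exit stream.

B reacted = 0.347 × 632 = 219.3 mol; ν_B = −2, so ξ = 219.3/2 = 109.7 mol.
Outlet amounts (n = n₀ + ν ξ):
  B: 632 − 2(109.7) = 412.7
  A: 0 + 1(109.7) = 109.7
  C: 0 + 1(109.7) = 109.7
  D: 1240 (inert)

110 mol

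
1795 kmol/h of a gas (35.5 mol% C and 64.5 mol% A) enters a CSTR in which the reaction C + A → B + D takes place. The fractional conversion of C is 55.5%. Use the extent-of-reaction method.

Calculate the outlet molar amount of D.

C reacted = 0.555 × 637.2 = 353.7 kmol/h; ν_C = −1, so ξ = 353.7/1 = 353.7 kmol/h.
Outlet amounts (n = n₀ + ν ξ):
  C: 637.2 − 1(353.7) = 283.6
  A: 1158 − 1(353.7) = 804.1
  B: 0 + 1(353.7) = 353.7
  D: 0 + 1(353.7) = 353.7

354 kmol/h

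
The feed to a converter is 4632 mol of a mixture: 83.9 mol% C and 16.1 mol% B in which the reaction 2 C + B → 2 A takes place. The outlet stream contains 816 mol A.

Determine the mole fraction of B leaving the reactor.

0.08

For A: n = n₀ + 2ξ → 816 = 0 + 2ξ, giving ξ = 408 mol.
Outlet amounts (n = n₀ + ν ξ):
  C: 3886 − 2(408) = 3070
  B: 745.8 − 1(408) = 337.8
  A: 0 + 2(408) = 816
Total out = 4224 mol; y_B = 337.8 / 4224 = 0.07996.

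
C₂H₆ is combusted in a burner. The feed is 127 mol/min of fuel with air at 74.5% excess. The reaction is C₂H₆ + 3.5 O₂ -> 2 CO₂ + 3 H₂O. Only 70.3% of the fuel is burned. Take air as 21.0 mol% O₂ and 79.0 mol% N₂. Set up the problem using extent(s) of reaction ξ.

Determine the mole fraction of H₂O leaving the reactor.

Stoichiometric O₂ = 3.5 × 127 = 444.5 mol/min; O₂ fed = 444.5 × 1.745 = 775.7 mol/min.
N₂ fed = 775.7 × 79/21 = 2918 mol/min.
Fuel reacted = 0.703 × 127 → ξ = 89.28 mol/min.
Outlet (n = n₀ + ν ξ):
  C₂H₆: 127 − 1(89.28) = 37.72
  O₂: 775.7 − 3.5(89.28) = 463.2
  N₂: 2918 (inert)
  CO₂: 0 + 2(89.28) = 178.6
  H₂O: 0 + 3(89.28) = 267.8
Total out = 3865 mol/min; y_H₂O = 267.8 / 3865 = 0.0693.

0.0693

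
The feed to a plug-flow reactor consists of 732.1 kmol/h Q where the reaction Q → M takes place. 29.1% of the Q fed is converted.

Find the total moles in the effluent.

732 kmol/h

Q reacted = 0.291 × 732.1 = 213 kmol/h; ν_Q = −1, so ξ = 213/1 = 213 kmol/h.
Outlet amounts (n = n₀ + ν ξ):
  Q: 732.1 − 1(213) = 519.1
  M: 0 + 1(213) = 213
Total out = 519.1 + 213 = 732.1 kmol/h.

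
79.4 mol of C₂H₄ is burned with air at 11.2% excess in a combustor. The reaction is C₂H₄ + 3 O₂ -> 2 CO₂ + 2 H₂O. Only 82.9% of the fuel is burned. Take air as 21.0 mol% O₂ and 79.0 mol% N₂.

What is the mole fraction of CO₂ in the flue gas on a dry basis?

0.109

Stoichiometric O₂ = 3 × 79.4 = 238.2 mol; O₂ fed = 238.2 × 1.112 = 264.9 mol.
N₂ fed = 264.9 × 79/21 = 996.4 mol.
Fuel reacted = 0.829 × 79.4 → ξ = 65.82 mol.
Outlet (n = n₀ + ν ξ):
  C₂H₄: 79.4 − 1(65.82) = 13.58
  O₂: 264.9 − 3(65.82) = 67.41
  N₂: 996.4 (inert)
  CO₂: 0 + 2(65.82) = 131.6
  H₂O: 0 + 2(65.82) = 131.6
Dry total = 1209 mol; y_CO₂ (dry) = 131.6 / 1209 = 0.1089.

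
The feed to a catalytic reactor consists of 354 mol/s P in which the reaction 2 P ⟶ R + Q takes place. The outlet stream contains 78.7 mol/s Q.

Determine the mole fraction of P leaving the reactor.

For Q: n = n₀ + 1ξ → 78.7 = 0 + 1ξ, giving ξ = 78.7 mol/s.
Outlet amounts (n = n₀ + ν ξ):
  P: 354 − 2(78.7) = 196.6
  R: 0 + 1(78.7) = 78.7
  Q: 0 + 1(78.7) = 78.7
Total out = 354 mol/s; y_P = 196.6 / 354 = 0.5554.

0.555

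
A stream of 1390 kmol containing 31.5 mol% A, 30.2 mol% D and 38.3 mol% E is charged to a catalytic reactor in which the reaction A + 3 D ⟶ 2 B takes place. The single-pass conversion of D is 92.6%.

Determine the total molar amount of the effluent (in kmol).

D reacted = 0.926 × 419.8 = 388.7 kmol; ν_D = −3, so ξ = 388.7/3 = 129.6 kmol.
Outlet amounts (n = n₀ + ν ξ):
  A: 437.9 − 1(129.6) = 308.3
  D: 419.8 − 3(129.6) = 31.06
  B: 0 + 2(129.6) = 259.1
  E: 532.4 (inert)
Total out = 308.3 + 31.06 + 259.1 + 532.4 = 1131 kmol.

1130 kmol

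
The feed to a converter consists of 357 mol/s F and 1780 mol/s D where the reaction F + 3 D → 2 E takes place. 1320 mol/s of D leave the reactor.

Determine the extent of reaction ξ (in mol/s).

ξ = 153 mol/s

For D: n = n₀ − 3ξ → 1320 = 1780 − 3ξ, giving ξ = 153.3 mol/s.
Outlet amounts (n = n₀ + ν ξ):
  F: 357 − 1(153.3) = 203.7
  D: 1780 − 3(153.3) = 1320
  E: 0 + 2(153.3) = 306.7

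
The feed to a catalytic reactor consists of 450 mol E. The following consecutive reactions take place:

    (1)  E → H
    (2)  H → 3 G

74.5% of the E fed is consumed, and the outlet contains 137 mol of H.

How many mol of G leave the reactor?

595 mol

Conversion of E: E consumed = 1ξ₁ = 0.745 × 450 → ξ₁ = 335.2 mol.
H balance: n_H = 0 + 1ξ₁ − 1ξ₂ = 137 → ξ₂ = (1·335.2 − 137)/1 = 198.2 mol.
Outlet amounts (n = n₀ + Σ ν·ξ):
  E: 450 − 1(335.2) = 114.8
  H: 0 + 1(335.2) − 1(198.2) = 137
  G: 0 + 3(198.2) = 594.8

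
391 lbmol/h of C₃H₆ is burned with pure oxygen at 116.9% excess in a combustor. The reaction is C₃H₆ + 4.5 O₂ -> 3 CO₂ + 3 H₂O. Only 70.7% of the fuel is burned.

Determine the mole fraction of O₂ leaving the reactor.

Stoichiometric O₂ = 4.5 × 391 = 1760 lbmol/h; O₂ fed = 1760 × 2.169 = 3816 lbmol/h.
Fuel reacted = 0.707 × 391 → ξ = 276.4 lbmol/h.
Outlet (n = n₀ + ν ξ):
  C₃H₆: 391 − 1(276.4) = 114.6
  O₂: 3816 − 4.5(276.4) = 2572
  CO₂: 0 + 3(276.4) = 829.3
  H₂O: 0 + 3(276.4) = 829.3
Total out = 4346 lbmol/h; y_O₂ = 2572 / 4346 = 0.592.

0.592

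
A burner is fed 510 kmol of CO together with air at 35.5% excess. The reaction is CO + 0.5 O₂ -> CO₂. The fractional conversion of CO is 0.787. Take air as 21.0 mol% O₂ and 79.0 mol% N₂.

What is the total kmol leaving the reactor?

1950 kmol

Stoichiometric O₂ = 0.5 × 510 = 255 kmol; O₂ fed = 255 × 1.355 = 345.5 kmol.
N₂ fed = 345.5 × 79/21 = 1300 kmol.
Fuel reacted = 0.787 × 510 → ξ = 401.4 kmol.
Outlet (n = n₀ + ν ξ):
  CO: 510 − 1(401.4) = 108.6
  O₂: 345.5 − 0.5(401.4) = 144.8
  N₂: 1300 (inert)
  CO₂: 0 + 1(401.4) = 401.4
Total out = 108.6 + 144.8 + 1300 + 401.4 = 1955 kmol.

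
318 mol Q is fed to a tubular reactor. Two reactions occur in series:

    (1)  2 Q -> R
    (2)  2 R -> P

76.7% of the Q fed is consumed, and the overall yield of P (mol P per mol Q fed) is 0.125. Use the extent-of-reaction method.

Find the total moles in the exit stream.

156 mol

Conversion of Q: Q consumed = 2ξ₁ = 0.767 × 318 → ξ₁ = 122 mol.
Yield of P: 1ξ₂ / 318 = 0.125 → ξ₂ = 39.75 mol.
Outlet amounts (n = n₀ + Σ ν·ξ):
  Q: 318 − 2(122) = 74.09
  R: 0 + 1(122) − 2(39.75) = 42.45
  P: 0 + 1(39.75) = 39.75
Total out = 74.09 + 42.45 + 39.75 = 156.3 mol.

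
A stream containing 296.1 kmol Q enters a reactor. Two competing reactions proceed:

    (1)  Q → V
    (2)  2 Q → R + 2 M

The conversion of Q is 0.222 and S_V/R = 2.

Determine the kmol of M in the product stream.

Conversion of Q: Q consumed = 0.222 × 296.1 = 65.73 kmol = 1ξ₁ + 2ξ₂.
Selectivity: 1ξ₁ / (1ξ₂) = 2 → ξ₁ = 2 ξ₂.
Substitute: (1·2 + 2) ξ₂ = 65.73 → ξ₂ = 16.43 kmol, ξ₁ = 32.87 kmol.
Outlet amounts (n = n₀ + Σ ν·ξ):
  Q: 296.1 − 1(32.87) − 2(16.43) = 230.4
  V: 0 + 1(32.87) = 32.87
  R: 0 + 1(16.43) = 16.43
  M: 0 + 2(16.43) = 32.87

32.9 kmol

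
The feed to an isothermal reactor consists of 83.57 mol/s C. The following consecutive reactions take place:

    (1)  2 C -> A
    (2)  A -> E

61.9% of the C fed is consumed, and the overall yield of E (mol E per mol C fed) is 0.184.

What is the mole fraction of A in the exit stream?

Conversion of C: C consumed = 2ξ₁ = 0.619 × 83.57 → ξ₁ = 25.86 mol/s.
Yield of E: 1ξ₂ / 83.57 = 0.184 → ξ₂ = 15.38 mol/s.
Outlet amounts (n = n₀ + Σ ν·ξ):
  C: 83.57 − 2(25.86) = 31.84
  A: 0 + 1(25.86) − 1(15.38) = 10.49
  E: 0 + 1(15.38) = 15.38
Total out = 57.71 mol/s; y_A = 10.49 / 57.71 = 0.1818.

0.182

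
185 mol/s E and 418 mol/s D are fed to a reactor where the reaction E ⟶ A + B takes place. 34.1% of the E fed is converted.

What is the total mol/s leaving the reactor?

666 mol/s

E reacted = 0.341 × 185 = 63.09 mol/s; ν_E = −1, so ξ = 63.09/1 = 63.09 mol/s.
Outlet amounts (n = n₀ + ν ξ):
  E: 185 − 1(63.09) = 121.9
  A: 0 + 1(63.09) = 63.09
  B: 0 + 1(63.09) = 63.09
  D: 418 (inert)
Total out = 121.9 + 63.09 + 63.09 + 418 = 666.1 mol/s.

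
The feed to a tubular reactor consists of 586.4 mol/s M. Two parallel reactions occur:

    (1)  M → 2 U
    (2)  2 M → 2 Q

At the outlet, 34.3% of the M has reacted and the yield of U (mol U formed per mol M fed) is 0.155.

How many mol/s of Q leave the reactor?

Yield of U: 2ξ₁ / 586.4 = 0.155 → ξ₁ = 45.45 mol/s.
Conversion of M: 1ξ₁ + 2ξ₂ = 0.343 × 586.4 = 201.1 → ξ₂ = 77.84 mol/s.
Outlet amounts (n = n₀ + Σ ν·ξ):
  M: 586.4 − 1(45.45) − 2(77.84) = 385.3
  U: 0 + 2(45.45) = 90.89
  Q: 0 + 2(77.84) = 155.7

156 mol/s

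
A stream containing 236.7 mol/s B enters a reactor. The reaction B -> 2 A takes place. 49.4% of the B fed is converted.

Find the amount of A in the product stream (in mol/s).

B reacted = 0.494 × 236.7 = 116.9 mol/s; ν_B = −1, so ξ = 116.9/1 = 116.9 mol/s.
Outlet amounts (n = n₀ + ν ξ):
  B: 236.7 − 1(116.9) = 119.8
  A: 0 + 2(116.9) = 233.9

234 mol/s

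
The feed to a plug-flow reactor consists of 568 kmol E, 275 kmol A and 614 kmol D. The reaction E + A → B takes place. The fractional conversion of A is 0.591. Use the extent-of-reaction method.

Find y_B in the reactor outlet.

0.126

A reacted = 0.591 × 275 = 162.5 kmol; ν_A = −1, so ξ = 162.5/1 = 162.5 kmol.
Outlet amounts (n = n₀ + ν ξ):
  E: 568 − 1(162.5) = 405.5
  A: 275 − 1(162.5) = 112.5
  B: 0 + 1(162.5) = 162.5
  D: 614 (inert)
Total out = 1294 kmol; y_B = 162.5 / 1294 = 0.1256.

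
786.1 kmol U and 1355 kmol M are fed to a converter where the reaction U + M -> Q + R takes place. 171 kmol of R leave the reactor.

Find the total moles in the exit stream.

2140 kmol

For R: n = n₀ + 1ξ → 171 = 0 + 1ξ, giving ξ = 171 kmol.
Outlet amounts (n = n₀ + ν ξ):
  U: 786.1 − 1(171) = 615.1
  M: 1355 − 1(171) = 1184
  Q: 0 + 1(171) = 171
  R: 0 + 1(171) = 171
Total out = 615.1 + 1184 + 171 + 171 = 2141 kmol.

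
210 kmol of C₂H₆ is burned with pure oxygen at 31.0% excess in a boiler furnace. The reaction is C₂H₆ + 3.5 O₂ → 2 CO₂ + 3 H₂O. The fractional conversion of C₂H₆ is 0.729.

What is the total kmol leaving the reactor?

1250 kmol

Stoichiometric O₂ = 3.5 × 210 = 735 kmol; O₂ fed = 735 × 1.310 = 962.9 kmol.
Fuel reacted = 0.729 × 210 → ξ = 153.1 kmol.
Outlet (n = n₀ + ν ξ):
  C₂H₆: 210 − 1(153.1) = 56.91
  O₂: 962.9 − 3.5(153.1) = 427
  CO₂: 0 + 2(153.1) = 306.2
  H₂O: 0 + 3(153.1) = 459.3
Total out = 56.91 + 427 + 306.2 + 459.3 = 1249 kmol.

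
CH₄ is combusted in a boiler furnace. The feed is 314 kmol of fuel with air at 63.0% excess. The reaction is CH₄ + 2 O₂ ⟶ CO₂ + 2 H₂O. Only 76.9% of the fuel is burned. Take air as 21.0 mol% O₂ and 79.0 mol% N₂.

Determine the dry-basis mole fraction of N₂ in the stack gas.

0.818

Stoichiometric O₂ = 2 × 314 = 628 kmol; O₂ fed = 628 × 1.630 = 1024 kmol.
N₂ fed = 1024 × 79/21 = 3851 kmol.
Fuel reacted = 0.769 × 314 → ξ = 241.5 kmol.
Outlet (n = n₀ + ν ξ):
  CH₄: 314 − 1(241.5) = 72.53
  O₂: 1024 − 2(241.5) = 540.7
  N₂: 3851 (inert)
  CO₂: 0 + 1(241.5) = 241.5
  H₂O: 0 + 2(241.5) = 482.9
Dry total = 4706 kmol; y_N₂ (dry) = 3851 / 4706 = 0.8184.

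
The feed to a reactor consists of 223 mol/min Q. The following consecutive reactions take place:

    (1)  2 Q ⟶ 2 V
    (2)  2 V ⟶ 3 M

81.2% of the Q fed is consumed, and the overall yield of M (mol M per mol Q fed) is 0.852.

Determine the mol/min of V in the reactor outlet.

54.4 mol/min

Conversion of Q: Q consumed = 2ξ₁ = 0.812 × 223 → ξ₁ = 90.54 mol/min.
Yield of M: 3ξ₂ / 223 = 0.852 → ξ₂ = 63.33 mol/min.
Outlet amounts (n = n₀ + Σ ν·ξ):
  Q: 223 − 2(90.54) = 41.92
  V: 0 + 2(90.54) − 2(63.33) = 54.41
  M: 0 + 3(63.33) = 190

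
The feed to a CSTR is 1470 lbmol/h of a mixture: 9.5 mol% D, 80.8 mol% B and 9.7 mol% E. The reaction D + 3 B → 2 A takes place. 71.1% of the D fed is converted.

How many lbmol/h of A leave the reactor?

199 lbmol/h

D reacted = 0.711 × 139.7 = 99.29 lbmol/h; ν_D = −1, so ξ = 99.29/1 = 99.29 lbmol/h.
Outlet amounts (n = n₀ + ν ξ):
  D: 139.7 − 1(99.29) = 40.36
  B: 1188 − 3(99.29) = 889.9
  A: 0 + 2(99.29) = 198.6
  E: 142.6 (inert)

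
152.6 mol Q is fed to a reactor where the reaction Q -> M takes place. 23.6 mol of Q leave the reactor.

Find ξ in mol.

For Q: n = n₀ − 1ξ → 23.6 = 152.6 − 1ξ, giving ξ = 129 mol.
Outlet amounts (n = n₀ + ν ξ):
  Q: 152.6 − 1(129) = 23.6
  M: 0 + 1(129) = 129

ξ = 129 mol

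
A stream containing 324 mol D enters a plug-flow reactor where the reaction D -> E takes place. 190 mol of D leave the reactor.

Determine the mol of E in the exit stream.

134 mol

For D: n = n₀ − 1ξ → 190 = 324 − 1ξ, giving ξ = 134 mol.
Outlet amounts (n = n₀ + ν ξ):
  D: 324 − 1(134) = 190
  E: 0 + 1(134) = 134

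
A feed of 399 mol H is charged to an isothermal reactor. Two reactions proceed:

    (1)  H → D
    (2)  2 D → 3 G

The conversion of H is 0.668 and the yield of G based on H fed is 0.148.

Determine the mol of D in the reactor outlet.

Conversion of H: H consumed = 1ξ₁ = 0.668 × 399 → ξ₁ = 266.5 mol.
Yield of G: 3ξ₂ / 399 = 0.148 → ξ₂ = 19.68 mol.
Outlet amounts (n = n₀ + Σ ν·ξ):
  H: 399 − 1(266.5) = 132.5
  D: 0 + 1(266.5) − 2(19.68) = 227.2
  G: 0 + 3(19.68) = 59.05

227 mol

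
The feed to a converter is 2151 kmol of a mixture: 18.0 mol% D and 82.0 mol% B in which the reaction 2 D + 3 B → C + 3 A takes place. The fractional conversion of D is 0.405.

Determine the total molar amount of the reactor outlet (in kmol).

2070 kmol

D reacted = 0.405 × 387.2 = 156.8 kmol; ν_D = −2, so ξ = 156.8/2 = 78.4 kmol.
Outlet amounts (n = n₀ + ν ξ):
  D: 387.2 − 2(78.4) = 230.4
  B: 1764 − 3(78.4) = 1529
  C: 0 + 1(78.4) = 78.4
  A: 0 + 3(78.4) = 235.2
Total out = 230.4 + 1529 + 78.4 + 235.2 = 2073 kmol.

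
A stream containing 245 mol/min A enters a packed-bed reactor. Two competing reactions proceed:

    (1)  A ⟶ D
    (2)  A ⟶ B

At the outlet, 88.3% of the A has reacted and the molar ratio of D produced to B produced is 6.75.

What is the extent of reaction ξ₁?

ξ₁ = 188 mol/min

Conversion of A: A consumed = 0.883 × 245 = 216.3 mol/min = 1ξ₁ + 1ξ₂.
Selectivity: 1ξ₁ / (1ξ₂) = 6.75 → ξ₁ = 6.75 ξ₂.
Substitute: (1·6.75 + 1) ξ₂ = 216.3 → ξ₂ = 27.91 mol/min, ξ₁ = 188.4 mol/min.
Outlet amounts (n = n₀ + Σ ν·ξ):
  A: 245 − 1(188.4) − 1(27.91) = 28.67
  D: 0 + 1(188.4) = 188.4
  B: 0 + 1(27.91) = 27.91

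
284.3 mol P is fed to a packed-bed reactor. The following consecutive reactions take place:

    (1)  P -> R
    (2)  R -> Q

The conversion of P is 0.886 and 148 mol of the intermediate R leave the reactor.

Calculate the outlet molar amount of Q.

Conversion of P: P consumed = 1ξ₁ = 0.886 × 284.3 → ξ₁ = 251.9 mol.
R balance: n_R = 0 + 1ξ₁ − 1ξ₂ = 148 → ξ₂ = (1·251.9 − 148)/1 = 103.9 mol.
Outlet amounts (n = n₀ + Σ ν·ξ):
  P: 284.3 − 1(251.9) = 32.41
  R: 0 + 1(251.9) − 1(103.9) = 148
  Q: 0 + 1(103.9) = 103.9

104 mol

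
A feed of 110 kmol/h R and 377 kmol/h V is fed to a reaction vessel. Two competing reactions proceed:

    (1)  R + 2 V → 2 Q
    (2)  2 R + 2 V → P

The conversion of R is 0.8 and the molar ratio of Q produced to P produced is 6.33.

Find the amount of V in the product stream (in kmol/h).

235 kmol/h

Conversion of R: R consumed = 0.8 × 110 = 88 kmol/h = 1ξ₁ + 2ξ₂.
Selectivity: 2ξ₁ / (1ξ₂) = 6.33 → ξ₁ = 3.165 ξ₂.
Substitute: (1·3.165 + 2) ξ₂ = 88 → ξ₂ = 17.04 kmol/h, ξ₁ = 53.92 kmol/h.
Outlet amounts (n = n₀ + Σ ν·ξ):
  R: 110 − 1(53.92) − 2(17.04) = 22
  V: 377 − 2(53.92) − 2(17.04) = 235.1
  Q: 0 + 2(53.92) = 107.8
  P: 0 + 1(17.04) = 17.04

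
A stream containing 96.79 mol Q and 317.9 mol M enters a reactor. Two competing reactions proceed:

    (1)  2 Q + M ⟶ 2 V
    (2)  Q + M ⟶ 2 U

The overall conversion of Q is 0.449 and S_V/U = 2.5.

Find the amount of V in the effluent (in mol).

Conversion of Q: Q consumed = 0.449 × 96.79 = 43.46 mol = 2ξ₁ + 1ξ₂.
Selectivity: 2ξ₁ / (2ξ₂) = 2.5 → ξ₁ = 2.5 ξ₂.
Substitute: (2·2.5 + 1) ξ₂ = 43.46 → ξ₂ = 7.243 mol, ξ₁ = 18.11 mol.
Outlet amounts (n = n₀ + Σ ν·ξ):
  Q: 96.79 − 2(18.11) − 1(7.243) = 53.33
  M: 317.9 − 1(18.11) − 1(7.243) = 292.5
  V: 0 + 2(18.11) = 36.22
  U: 0 + 2(7.243) = 14.49

36.2 mol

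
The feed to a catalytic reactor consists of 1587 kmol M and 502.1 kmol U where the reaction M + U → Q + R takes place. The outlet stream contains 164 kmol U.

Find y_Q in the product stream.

For U: n = n₀ − 1ξ → 164 = 502.1 − 1ξ, giving ξ = 338.1 kmol.
Outlet amounts (n = n₀ + ν ξ):
  M: 1587 − 1(338.1) = 1249
  U: 502.1 − 1(338.1) = 164
  Q: 0 + 1(338.1) = 338.1
  R: 0 + 1(338.1) = 338.1
Total out = 2089 kmol; y_Q = 338.1 / 2089 = 0.1618.

0.162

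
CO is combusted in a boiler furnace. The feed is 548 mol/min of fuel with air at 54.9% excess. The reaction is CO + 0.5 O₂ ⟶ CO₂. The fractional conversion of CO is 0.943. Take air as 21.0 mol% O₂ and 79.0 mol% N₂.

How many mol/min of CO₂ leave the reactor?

517 mol/min

Stoichiometric O₂ = 0.5 × 548 = 274 mol/min; O₂ fed = 274 × 1.549 = 424.4 mol/min.
N₂ fed = 424.4 × 79/21 = 1597 mol/min.
Fuel reacted = 0.943 × 548 → ξ = 516.8 mol/min.
Outlet (n = n₀ + ν ξ):
  CO: 548 − 1(516.8) = 31.24
  O₂: 424.4 − 0.5(516.8) = 166
  N₂: 1597 (inert)
  CO₂: 0 + 1(516.8) = 516.8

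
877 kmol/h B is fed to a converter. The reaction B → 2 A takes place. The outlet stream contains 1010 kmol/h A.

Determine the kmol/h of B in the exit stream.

372 kmol/h

For A: n = n₀ + 2ξ → 1010 = 0 + 2ξ, giving ξ = 505 kmol/h.
Outlet amounts (n = n₀ + ν ξ):
  B: 877 − 1(505) = 372
  A: 0 + 2(505) = 1010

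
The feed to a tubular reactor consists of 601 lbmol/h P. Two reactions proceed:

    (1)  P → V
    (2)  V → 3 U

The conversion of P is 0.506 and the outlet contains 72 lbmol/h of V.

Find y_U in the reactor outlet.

Conversion of P: P consumed = 1ξ₁ = 0.506 × 601 → ξ₁ = 304.1 lbmol/h.
V balance: n_V = 0 + 1ξ₁ − 1ξ₂ = 72 → ξ₂ = (1·304.1 − 72)/1 = 232.1 lbmol/h.
Outlet amounts (n = n₀ + Σ ν·ξ):
  P: 601 − 1(304.1) = 296.9
  V: 0 + 1(304.1) − 1(232.1) = 72
  U: 0 + 3(232.1) = 696.3
Total out = 1065 lbmol/h; y_U = 696.3 / 1065 = 0.6537.

0.654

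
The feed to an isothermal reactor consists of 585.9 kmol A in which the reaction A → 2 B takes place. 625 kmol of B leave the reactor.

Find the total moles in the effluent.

For B: n = n₀ + 2ξ → 625 = 0 + 2ξ, giving ξ = 312.5 kmol.
Outlet amounts (n = n₀ + ν ξ):
  A: 585.9 − 1(312.5) = 273.4
  B: 0 + 2(312.5) = 625
Total out = 273.4 + 625 = 898.4 kmol.

898 kmol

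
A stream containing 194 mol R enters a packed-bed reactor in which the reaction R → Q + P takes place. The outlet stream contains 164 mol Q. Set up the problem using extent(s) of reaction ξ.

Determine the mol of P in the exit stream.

164 mol

For Q: n = n₀ + 1ξ → 164 = 0 + 1ξ, giving ξ = 164 mol.
Outlet amounts (n = n₀ + ν ξ):
  R: 194 − 1(164) = 30
  Q: 0 + 1(164) = 164
  P: 0 + 1(164) = 164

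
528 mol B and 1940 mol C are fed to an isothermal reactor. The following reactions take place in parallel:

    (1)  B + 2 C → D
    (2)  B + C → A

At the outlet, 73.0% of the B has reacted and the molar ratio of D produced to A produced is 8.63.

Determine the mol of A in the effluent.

Conversion of B: B consumed = 0.73 × 528 = 385.4 mol = 1ξ₁ + 1ξ₂.
Selectivity: 1ξ₁ / (1ξ₂) = 8.63 → ξ₁ = 8.63 ξ₂.
Substitute: (1·8.63 + 1) ξ₂ = 385.4 → ξ₂ = 40.02 mol, ξ₁ = 345.4 mol.
Outlet amounts (n = n₀ + Σ ν·ξ):
  B: 528 − 1(345.4) − 1(40.02) = 142.6
  C: 1940 − 2(345.4) − 1(40.02) = 1209
  D: 0 + 1(345.4) = 345.4
  A: 0 + 1(40.02) = 40.02

40 mol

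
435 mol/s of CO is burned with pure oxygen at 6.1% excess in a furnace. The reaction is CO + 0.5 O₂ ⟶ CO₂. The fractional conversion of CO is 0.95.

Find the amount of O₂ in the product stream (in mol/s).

24.1 mol/s

Stoichiometric O₂ = 0.5 × 435 = 217.5 mol/s; O₂ fed = 217.5 × 1.061 = 230.8 mol/s.
Fuel reacted = 0.95 × 435 → ξ = 413.2 mol/s.
Outlet (n = n₀ + ν ξ):
  CO: 435 − 1(413.2) = 21.75
  O₂: 230.8 − 0.5(413.2) = 24.14
  CO₂: 0 + 1(413.2) = 413.2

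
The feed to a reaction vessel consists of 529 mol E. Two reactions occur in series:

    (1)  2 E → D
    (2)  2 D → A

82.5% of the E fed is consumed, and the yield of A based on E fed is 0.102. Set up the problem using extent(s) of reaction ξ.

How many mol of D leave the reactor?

Conversion of E: E consumed = 2ξ₁ = 0.825 × 529 → ξ₁ = 218.2 mol.
Yield of A: 1ξ₂ / 529 = 0.102 → ξ₂ = 53.96 mol.
Outlet amounts (n = n₀ + Σ ν·ξ):
  E: 529 − 2(218.2) = 92.58
  D: 0 + 1(218.2) − 2(53.96) = 110.3
  A: 0 + 1(53.96) = 53.96

110 mol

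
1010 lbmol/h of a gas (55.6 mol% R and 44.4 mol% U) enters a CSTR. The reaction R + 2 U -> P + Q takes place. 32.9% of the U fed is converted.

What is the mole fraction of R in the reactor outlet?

0.521

U reacted = 0.329 × 448.4 = 147.5 lbmol/h; ν_U = −2, so ξ = 147.5/2 = 73.77 lbmol/h.
Outlet amounts (n = n₀ + ν ξ):
  R: 561.6 − 1(73.77) = 487.8
  U: 448.4 − 2(73.77) = 300.9
  P: 0 + 1(73.77) = 73.77
  Q: 0 + 1(73.77) = 73.77
Total out = 936.2 lbmol/h; y_R = 487.8 / 936.2 = 0.521.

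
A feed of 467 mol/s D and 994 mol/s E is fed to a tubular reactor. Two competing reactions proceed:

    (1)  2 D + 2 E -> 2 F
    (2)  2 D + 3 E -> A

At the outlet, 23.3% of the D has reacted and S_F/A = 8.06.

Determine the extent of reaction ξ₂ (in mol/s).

ξ₂ = 10.8 mol/s

Conversion of D: D consumed = 0.233 × 467 = 108.8 mol/s = 2ξ₁ + 2ξ₂.
Selectivity: 2ξ₁ / (1ξ₂) = 8.06 → ξ₁ = 4.03 ξ₂.
Substitute: (2·4.03 + 2) ξ₂ = 108.8 → ξ₂ = 10.82 mol/s, ξ₁ = 43.59 mol/s.
Outlet amounts (n = n₀ + Σ ν·ξ):
  D: 467 − 2(43.59) − 2(10.82) = 358.2
  E: 994 − 2(43.59) − 3(10.82) = 874.4
  F: 0 + 2(43.59) = 87.18
  A: 0 + 1(10.82) = 10.82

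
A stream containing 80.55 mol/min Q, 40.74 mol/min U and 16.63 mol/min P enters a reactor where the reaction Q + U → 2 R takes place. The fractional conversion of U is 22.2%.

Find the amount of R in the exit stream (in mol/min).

U reacted = 0.222 × 40.74 = 9.044 mol/min; ν_U = −1, so ξ = 9.044/1 = 9.044 mol/min.
Outlet amounts (n = n₀ + ν ξ):
  Q: 80.55 − 1(9.044) = 71.51
  U: 40.74 − 1(9.044) = 31.7
  R: 0 + 2(9.044) = 18.09
  P: 16.63 (inert)

18.1 mol/min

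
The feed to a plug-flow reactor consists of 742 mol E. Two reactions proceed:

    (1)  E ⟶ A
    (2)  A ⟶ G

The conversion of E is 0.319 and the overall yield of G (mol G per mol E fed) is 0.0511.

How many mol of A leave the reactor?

199 mol

Conversion of E: E consumed = 1ξ₁ = 0.319 × 742 → ξ₁ = 236.7 mol.
Yield of G: 1ξ₂ / 742 = 0.0511 → ξ₂ = 37.92 mol.
Outlet amounts (n = n₀ + Σ ν·ξ):
  E: 742 − 1(236.7) = 505.3
  A: 0 + 1(236.7) − 1(37.92) = 198.8
  G: 0 + 1(37.92) = 37.92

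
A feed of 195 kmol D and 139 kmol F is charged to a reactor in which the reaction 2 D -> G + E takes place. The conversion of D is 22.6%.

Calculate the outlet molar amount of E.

22 kmol

D reacted = 0.226 × 195 = 44.07 kmol; ν_D = −2, so ξ = 44.07/2 = 22.04 kmol.
Outlet amounts (n = n₀ + ν ξ):
  D: 195 − 2(22.04) = 150.9
  G: 0 + 1(22.04) = 22.04
  E: 0 + 1(22.04) = 22.04
  F: 139 (inert)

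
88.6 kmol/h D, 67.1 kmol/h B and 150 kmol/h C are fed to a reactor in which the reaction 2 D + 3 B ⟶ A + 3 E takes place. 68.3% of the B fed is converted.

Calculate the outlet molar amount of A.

15.3 kmol/h

B reacted = 0.683 × 67.1 = 45.83 kmol/h; ν_B = −3, so ξ = 45.83/3 = 15.28 kmol/h.
Outlet amounts (n = n₀ + ν ξ):
  D: 88.6 − 2(15.28) = 58.05
  B: 67.1 − 3(15.28) = 21.27
  A: 0 + 1(15.28) = 15.28
  E: 0 + 3(15.28) = 45.83
  C: 150 (inert)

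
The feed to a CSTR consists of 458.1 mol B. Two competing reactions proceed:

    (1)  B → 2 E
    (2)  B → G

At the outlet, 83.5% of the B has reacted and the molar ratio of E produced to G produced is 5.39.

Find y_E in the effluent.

Conversion of B: B consumed = 0.835 × 458.1 = 382.5 mol = 1ξ₁ + 1ξ₂.
Selectivity: 2ξ₁ / (1ξ₂) = 5.39 → ξ₁ = 2.695 ξ₂.
Substitute: (1·2.695 + 1) ξ₂ = 382.5 → ξ₂ = 103.5 mol, ξ₁ = 279 mol.
Outlet amounts (n = n₀ + Σ ν·ξ):
  B: 458.1 − 1(279) − 1(103.5) = 75.59
  E: 0 + 2(279) = 558
  G: 0 + 1(103.5) = 103.5
Total out = 737.1 mol; y_E = 558 / 737.1 = 0.757.

0.757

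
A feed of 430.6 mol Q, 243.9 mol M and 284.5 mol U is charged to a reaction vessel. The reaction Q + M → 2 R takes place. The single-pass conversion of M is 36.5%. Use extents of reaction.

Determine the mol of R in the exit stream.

M reacted = 0.365 × 243.9 = 89.02 mol; ν_M = −1, so ξ = 89.02/1 = 89.02 mol.
Outlet amounts (n = n₀ + ν ξ):
  Q: 430.6 − 1(89.02) = 341.6
  M: 243.9 − 1(89.02) = 154.9
  R: 0 + 2(89.02) = 178
  U: 284.5 (inert)

178 mol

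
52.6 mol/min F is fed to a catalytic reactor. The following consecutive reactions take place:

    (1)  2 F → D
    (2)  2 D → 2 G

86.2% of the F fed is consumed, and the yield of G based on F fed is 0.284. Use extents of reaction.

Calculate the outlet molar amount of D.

Conversion of F: F consumed = 2ξ₁ = 0.862 × 52.6 → ξ₁ = 22.67 mol/min.
Yield of G: 2ξ₂ / 52.6 = 0.284 → ξ₂ = 7.469 mol/min.
Outlet amounts (n = n₀ + Σ ν·ξ):
  F: 52.6 − 2(22.67) = 7.259
  D: 0 + 1(22.67) − 2(7.469) = 7.732
  G: 0 + 2(7.469) = 14.94

7.73 mol/min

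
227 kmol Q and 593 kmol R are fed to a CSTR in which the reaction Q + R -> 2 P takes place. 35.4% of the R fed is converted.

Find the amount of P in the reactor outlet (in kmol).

R reacted = 0.354 × 593 = 209.9 kmol; ν_R = −1, so ξ = 209.9/1 = 209.9 kmol.
Outlet amounts (n = n₀ + ν ξ):
  Q: 227 − 1(209.9) = 17.08
  R: 593 − 1(209.9) = 383.1
  P: 0 + 2(209.9) = 419.8

420 kmol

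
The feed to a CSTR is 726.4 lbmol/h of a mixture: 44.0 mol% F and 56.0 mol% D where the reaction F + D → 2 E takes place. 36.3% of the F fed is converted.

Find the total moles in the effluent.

726 lbmol/h

F reacted = 0.363 × 319.6 = 116 lbmol/h; ν_F = −1, so ξ = 116/1 = 116 lbmol/h.
Outlet amounts (n = n₀ + ν ξ):
  F: 319.6 − 1(116) = 203.6
  D: 406.8 − 1(116) = 290.8
  E: 0 + 2(116) = 232
Total out = 203.6 + 290.8 + 232 = 726.4 lbmol/h.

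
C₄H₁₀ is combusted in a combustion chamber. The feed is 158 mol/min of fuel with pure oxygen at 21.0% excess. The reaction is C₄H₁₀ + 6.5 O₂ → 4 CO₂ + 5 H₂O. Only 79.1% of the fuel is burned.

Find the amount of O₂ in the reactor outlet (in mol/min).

Stoichiometric O₂ = 6.5 × 158 = 1027 mol/min; O₂ fed = 1027 × 1.210 = 1243 mol/min.
Fuel reacted = 0.791 × 158 → ξ = 125 mol/min.
Outlet (n = n₀ + ν ξ):
  C₄H₁₀: 158 − 1(125) = 33.02
  O₂: 1243 − 6.5(125) = 430.3
  CO₂: 0 + 4(125) = 499.9
  H₂O: 0 + 5(125) = 624.9

430 mol/min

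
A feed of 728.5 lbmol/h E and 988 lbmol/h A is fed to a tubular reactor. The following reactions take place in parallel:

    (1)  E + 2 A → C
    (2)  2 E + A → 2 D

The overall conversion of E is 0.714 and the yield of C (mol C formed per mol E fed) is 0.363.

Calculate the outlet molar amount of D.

Yield of C: 1ξ₁ / 728.5 = 0.363 → ξ₁ = 264.4 lbmol/h.
Conversion of E: 1ξ₁ + 2ξ₂ = 0.714 × 728.5 = 520.1 → ξ₂ = 127.9 lbmol/h.
Outlet amounts (n = n₀ + Σ ν·ξ):
  E: 728.5 − 1(264.4) − 2(127.9) = 208.4
  A: 988 − 2(264.4) − 1(127.9) = 331.3
  C: 0 + 1(264.4) = 264.4
  D: 0 + 2(127.9) = 255.7

256 lbmol/h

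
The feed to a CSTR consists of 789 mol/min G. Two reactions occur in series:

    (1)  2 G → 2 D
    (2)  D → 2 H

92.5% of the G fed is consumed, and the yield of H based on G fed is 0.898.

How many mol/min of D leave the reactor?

376 mol/min

Conversion of G: G consumed = 2ξ₁ = 0.925 × 789 → ξ₁ = 364.9 mol/min.
Yield of H: 2ξ₂ / 789 = 0.898 → ξ₂ = 354.3 mol/min.
Outlet amounts (n = n₀ + Σ ν·ξ):
  G: 789 − 2(364.9) = 59.17
  D: 0 + 2(364.9) − 1(354.3) = 375.6
  H: 0 + 2(354.3) = 708.5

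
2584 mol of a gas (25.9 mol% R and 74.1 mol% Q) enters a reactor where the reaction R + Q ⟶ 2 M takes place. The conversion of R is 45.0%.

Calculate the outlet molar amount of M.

602 mol

R reacted = 0.45 × 669.3 = 301.2 mol; ν_R = −1, so ξ = 301.2/1 = 301.2 mol.
Outlet amounts (n = n₀ + ν ξ):
  R: 669.3 − 1(301.2) = 368.1
  Q: 1915 − 1(301.2) = 1614
  M: 0 + 2(301.2) = 602.3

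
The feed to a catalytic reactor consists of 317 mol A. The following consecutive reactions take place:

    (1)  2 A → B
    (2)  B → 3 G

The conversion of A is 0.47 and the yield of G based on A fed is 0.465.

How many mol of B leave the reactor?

Conversion of A: A consumed = 2ξ₁ = 0.47 × 317 → ξ₁ = 74.49 mol.
Yield of G: 3ξ₂ / 317 = 0.465 → ξ₂ = 49.13 mol.
Outlet amounts (n = n₀ + Σ ν·ξ):
  A: 317 − 2(74.49) = 168
  B: 0 + 1(74.49) − 1(49.13) = 25.36
  G: 0 + 3(49.13) = 147.4

25.4 mol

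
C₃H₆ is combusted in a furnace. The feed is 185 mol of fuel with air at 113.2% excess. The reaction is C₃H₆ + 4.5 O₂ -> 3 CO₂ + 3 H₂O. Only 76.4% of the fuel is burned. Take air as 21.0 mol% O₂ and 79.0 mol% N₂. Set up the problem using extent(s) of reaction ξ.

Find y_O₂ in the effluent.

Stoichiometric O₂ = 4.5 × 185 = 832.5 mol; O₂ fed = 832.5 × 2.132 = 1775 mol.
N₂ fed = 1775 × 79/21 = 6677 mol.
Fuel reacted = 0.764 × 185 → ξ = 141.3 mol.
Outlet (n = n₀ + ν ξ):
  C₃H₆: 185 − 1(141.3) = 43.66
  O₂: 1775 − 4.5(141.3) = 1139
  N₂: 6677 (inert)
  CO₂: 0 + 3(141.3) = 424
  H₂O: 0 + 3(141.3) = 424
Total out = 8708 mol; y_O₂ = 1139 / 8708 = 0.1308.

0.131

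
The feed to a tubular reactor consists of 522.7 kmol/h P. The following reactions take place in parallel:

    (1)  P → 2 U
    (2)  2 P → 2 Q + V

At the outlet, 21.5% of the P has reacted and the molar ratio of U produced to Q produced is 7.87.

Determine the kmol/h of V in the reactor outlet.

Conversion of P: P consumed = 0.215 × 522.7 = 112.4 kmol/h = 1ξ₁ + 2ξ₂.
Selectivity: 2ξ₁ / (2ξ₂) = 7.87 → ξ₁ = 7.87 ξ₂.
Substitute: (1·7.87 + 2) ξ₂ = 112.4 → ξ₂ = 11.39 kmol/h, ξ₁ = 89.61 kmol/h.
Outlet amounts (n = n₀ + Σ ν·ξ):
  P: 522.7 − 1(89.61) − 2(11.39) = 410.3
  U: 0 + 2(89.61) = 179.2
  Q: 0 + 2(11.39) = 22.77
  V: 0 + 1(11.39) = 11.39

11.4 kmol/h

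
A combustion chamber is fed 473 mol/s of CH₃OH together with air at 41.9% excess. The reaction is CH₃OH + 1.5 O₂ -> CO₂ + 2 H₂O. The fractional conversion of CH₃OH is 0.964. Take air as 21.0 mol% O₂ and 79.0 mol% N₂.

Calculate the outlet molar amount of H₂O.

912 mol/s

Stoichiometric O₂ = 1.5 × 473 = 709.5 mol/s; O₂ fed = 709.5 × 1.419 = 1007 mol/s.
N₂ fed = 1007 × 79/21 = 3787 mol/s.
Fuel reacted = 0.964 × 473 → ξ = 456 mol/s.
Outlet (n = n₀ + ν ξ):
  CH₃OH: 473 − 1(456) = 17.03
  O₂: 1007 − 1.5(456) = 322.8
  N₂: 3787 (inert)
  CO₂: 0 + 1(456) = 456
  H₂O: 0 + 2(456) = 911.9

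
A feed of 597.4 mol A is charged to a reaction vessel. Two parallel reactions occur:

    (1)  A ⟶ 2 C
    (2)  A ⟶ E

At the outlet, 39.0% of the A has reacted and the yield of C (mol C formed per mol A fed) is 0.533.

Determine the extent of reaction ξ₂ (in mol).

Yield of C: 2ξ₁ / 597.4 = 0.533 → ξ₁ = 159.2 mol.
Conversion of A: 1ξ₁ + 1ξ₂ = 0.39 × 597.4 = 233 → ξ₂ = 73.78 mol.
Outlet amounts (n = n₀ + Σ ν·ξ):
  A: 597.4 − 1(159.2) − 1(73.78) = 364.4
  C: 0 + 2(159.2) = 318.4
  E: 0 + 1(73.78) = 73.78

ξ₂ = 73.8 mol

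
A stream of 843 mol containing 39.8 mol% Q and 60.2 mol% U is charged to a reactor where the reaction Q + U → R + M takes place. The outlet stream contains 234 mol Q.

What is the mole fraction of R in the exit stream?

0.12

For Q: n = n₀ − 1ξ → 234 = 335.5 − 1ξ, giving ξ = 101.5 mol.
Outlet amounts (n = n₀ + ν ξ):
  Q: 335.5 − 1(101.5) = 234
  U: 507.5 − 1(101.5) = 406
  R: 0 + 1(101.5) = 101.5
  M: 0 + 1(101.5) = 101.5
Total out = 843 mol; y_R = 101.5 / 843 = 0.1204.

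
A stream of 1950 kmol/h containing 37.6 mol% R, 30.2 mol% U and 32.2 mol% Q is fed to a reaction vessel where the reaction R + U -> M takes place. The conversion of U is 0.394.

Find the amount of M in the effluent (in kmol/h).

U reacted = 0.394 × 588.9 = 232 kmol/h; ν_U = −1, so ξ = 232/1 = 232 kmol/h.
Outlet amounts (n = n₀ + ν ξ):
  R: 733.2 − 1(232) = 501.2
  U: 588.9 − 1(232) = 356.9
  M: 0 + 1(232) = 232
  Q: 627.9 (inert)

232 kmol/h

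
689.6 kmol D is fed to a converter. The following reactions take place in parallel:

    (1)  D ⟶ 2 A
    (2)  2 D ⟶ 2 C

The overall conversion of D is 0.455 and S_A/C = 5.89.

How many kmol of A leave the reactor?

Conversion of D: D consumed = 0.455 × 689.6 = 313.8 kmol = 1ξ₁ + 2ξ₂.
Selectivity: 2ξ₁ / (2ξ₂) = 5.89 → ξ₁ = 5.89 ξ₂.
Substitute: (1·5.89 + 2) ξ₂ = 313.8 → ξ₂ = 39.77 kmol, ξ₁ = 234.2 kmol.
Outlet amounts (n = n₀ + Σ ν·ξ):
  D: 689.6 − 1(234.2) − 2(39.77) = 375.8
  A: 0 + 2(234.2) = 468.5
  C: 0 + 2(39.77) = 79.54

468 kmol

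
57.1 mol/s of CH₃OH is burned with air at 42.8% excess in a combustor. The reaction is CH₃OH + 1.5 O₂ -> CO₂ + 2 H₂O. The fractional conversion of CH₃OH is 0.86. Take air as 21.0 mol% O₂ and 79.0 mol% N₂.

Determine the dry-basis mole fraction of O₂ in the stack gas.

Stoichiometric O₂ = 1.5 × 57.1 = 85.65 mol/s; O₂ fed = 85.65 × 1.428 = 122.3 mol/s.
N₂ fed = 122.3 × 79/21 = 460.1 mol/s.
Fuel reacted = 0.86 × 57.1 → ξ = 49.11 mol/s.
Outlet (n = n₀ + ν ξ):
  CH₃OH: 57.1 − 1(49.11) = 7.994
  O₂: 122.3 − 1.5(49.11) = 48.65
  N₂: 460.1 (inert)
  CO₂: 0 + 1(49.11) = 49.11
  H₂O: 0 + 2(49.11) = 98.21
Dry total = 565.9 mol/s; y_O₂ (dry) = 48.65 / 565.9 = 0.08597.

0.086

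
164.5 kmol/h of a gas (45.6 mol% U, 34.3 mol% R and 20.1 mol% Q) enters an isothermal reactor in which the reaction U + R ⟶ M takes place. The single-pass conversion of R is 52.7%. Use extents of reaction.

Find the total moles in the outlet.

R reacted = 0.527 × 56.42 = 29.74 kmol/h; ν_R = −1, so ξ = 29.74/1 = 29.74 kmol/h.
Outlet amounts (n = n₀ + ν ξ):
  U: 75.01 − 1(29.74) = 45.28
  R: 56.42 − 1(29.74) = 26.69
  M: 0 + 1(29.74) = 29.74
  Q: 33.06 (inert)
Total out = 45.28 + 26.69 + 29.74 + 33.06 = 134.8 kmol/h.

135 kmol/h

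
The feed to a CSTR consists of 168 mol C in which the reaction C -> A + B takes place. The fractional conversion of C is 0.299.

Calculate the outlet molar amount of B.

50.2 mol

C reacted = 0.299 × 168 = 50.23 mol; ν_C = −1, so ξ = 50.23/1 = 50.23 mol.
Outlet amounts (n = n₀ + ν ξ):
  C: 168 − 1(50.23) = 117.8
  A: 0 + 1(50.23) = 50.23
  B: 0 + 1(50.23) = 50.23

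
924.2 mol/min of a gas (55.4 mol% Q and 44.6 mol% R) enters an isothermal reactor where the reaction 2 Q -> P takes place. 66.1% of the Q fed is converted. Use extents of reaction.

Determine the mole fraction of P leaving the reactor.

0.224

Q reacted = 0.661 × 512 = 338.4 mol/min; ν_Q = −2, so ξ = 338.4/2 = 169.2 mol/min.
Outlet amounts (n = n₀ + ν ξ):
  Q: 512 − 2(169.2) = 173.6
  P: 0 + 1(169.2) = 169.2
  R: 412.2 (inert)
Total out = 755 mol/min; y_P = 169.2 / 755 = 0.2241.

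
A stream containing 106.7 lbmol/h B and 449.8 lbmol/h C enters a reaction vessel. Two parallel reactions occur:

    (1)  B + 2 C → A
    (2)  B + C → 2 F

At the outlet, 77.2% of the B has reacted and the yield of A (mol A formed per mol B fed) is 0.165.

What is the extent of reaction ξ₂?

Yield of A: 1ξ₁ / 106.7 = 0.165 → ξ₁ = 17.61 lbmol/h.
Conversion of B: 1ξ₁ + 1ξ₂ = 0.772 × 106.7 = 82.37 → ξ₂ = 64.77 lbmol/h.
Outlet amounts (n = n₀ + Σ ν·ξ):
  B: 106.7 − 1(17.61) − 1(64.77) = 24.33
  C: 449.8 − 2(17.61) − 1(64.77) = 349.8
  A: 0 + 1(17.61) = 17.61
  F: 0 + 2(64.77) = 129.5

ξ₂ = 64.8 lbmol/h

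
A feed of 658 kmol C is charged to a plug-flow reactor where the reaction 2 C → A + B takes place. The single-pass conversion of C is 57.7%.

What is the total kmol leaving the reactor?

658 kmol

C reacted = 0.577 × 658 = 379.7 kmol; ν_C = −2, so ξ = 379.7/2 = 189.8 kmol.
Outlet amounts (n = n₀ + ν ξ):
  C: 658 − 2(189.8) = 278.3
  A: 0 + 1(189.8) = 189.8
  B: 0 + 1(189.8) = 189.8
Total out = 278.3 + 189.8 + 189.8 = 658 kmol.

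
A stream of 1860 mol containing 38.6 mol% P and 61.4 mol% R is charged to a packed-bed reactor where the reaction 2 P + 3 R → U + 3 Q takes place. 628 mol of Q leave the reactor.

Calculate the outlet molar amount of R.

514 mol

For Q: n = n₀ + 3ξ → 628 = 0 + 3ξ, giving ξ = 209.3 mol.
Outlet amounts (n = n₀ + ν ξ):
  P: 718 − 2(209.3) = 299.3
  R: 1142 − 3(209.3) = 514
  U: 0 + 1(209.3) = 209.3
  Q: 0 + 3(209.3) = 628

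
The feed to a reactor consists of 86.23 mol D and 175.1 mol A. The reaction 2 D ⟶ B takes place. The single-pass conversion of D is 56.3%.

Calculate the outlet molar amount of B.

D reacted = 0.563 × 86.23 = 48.55 mol; ν_D = −2, so ξ = 48.55/2 = 24.27 mol.
Outlet amounts (n = n₀ + ν ξ):
  D: 86.23 − 2(24.27) = 37.68
  B: 0 + 1(24.27) = 24.27
  A: 175.1 (inert)

24.3 mol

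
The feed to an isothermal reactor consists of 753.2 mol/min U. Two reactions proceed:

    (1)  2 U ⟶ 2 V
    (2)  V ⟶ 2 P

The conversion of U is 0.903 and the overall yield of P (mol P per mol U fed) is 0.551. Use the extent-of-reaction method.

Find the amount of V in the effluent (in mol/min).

473 mol/min

Conversion of U: U consumed = 2ξ₁ = 0.903 × 753.2 → ξ₁ = 340.1 mol/min.
Yield of P: 2ξ₂ / 753.2 = 0.551 → ξ₂ = 207.5 mol/min.
Outlet amounts (n = n₀ + Σ ν·ξ):
  U: 753.2 − 2(340.1) = 73.06
  V: 0 + 2(340.1) − 1(207.5) = 472.6
  P: 0 + 2(207.5) = 415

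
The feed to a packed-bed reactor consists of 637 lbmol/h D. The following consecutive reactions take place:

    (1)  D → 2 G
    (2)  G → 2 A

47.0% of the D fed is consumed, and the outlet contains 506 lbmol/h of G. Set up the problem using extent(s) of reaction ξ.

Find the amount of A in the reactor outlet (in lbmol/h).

Conversion of D: D consumed = 1ξ₁ = 0.47 × 637 → ξ₁ = 299.4 lbmol/h.
G balance: n_G = 0 + 2ξ₁ − 1ξ₂ = 506 → ξ₂ = (2·299.4 − 506)/1 = 92.78 lbmol/h.
Outlet amounts (n = n₀ + Σ ν·ξ):
  D: 637 − 1(299.4) = 337.6
  G: 0 + 2(299.4) − 1(92.78) = 506
  A: 0 + 2(92.78) = 185.6

186 lbmol/h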